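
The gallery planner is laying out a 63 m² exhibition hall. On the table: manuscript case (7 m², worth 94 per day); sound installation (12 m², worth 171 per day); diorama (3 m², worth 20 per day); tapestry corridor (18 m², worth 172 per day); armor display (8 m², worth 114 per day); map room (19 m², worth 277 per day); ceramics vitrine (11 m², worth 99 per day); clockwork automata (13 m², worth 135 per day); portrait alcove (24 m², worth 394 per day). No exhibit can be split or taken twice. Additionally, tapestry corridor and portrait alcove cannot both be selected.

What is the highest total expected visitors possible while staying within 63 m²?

Density check — portrait alcove 16.42, map room 14.58, sound installation 14.25 are the best per m².
Best packing: sound installation + armor display + map room + portrait alcove — 63 m², 956 total.
That's the maximum — no feasible swap from here does better than 956.

956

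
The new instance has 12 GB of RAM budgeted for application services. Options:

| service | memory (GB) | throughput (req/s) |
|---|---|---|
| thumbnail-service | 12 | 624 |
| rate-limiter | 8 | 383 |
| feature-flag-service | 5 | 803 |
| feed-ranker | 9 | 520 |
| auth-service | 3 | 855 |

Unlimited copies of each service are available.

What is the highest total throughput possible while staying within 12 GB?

3420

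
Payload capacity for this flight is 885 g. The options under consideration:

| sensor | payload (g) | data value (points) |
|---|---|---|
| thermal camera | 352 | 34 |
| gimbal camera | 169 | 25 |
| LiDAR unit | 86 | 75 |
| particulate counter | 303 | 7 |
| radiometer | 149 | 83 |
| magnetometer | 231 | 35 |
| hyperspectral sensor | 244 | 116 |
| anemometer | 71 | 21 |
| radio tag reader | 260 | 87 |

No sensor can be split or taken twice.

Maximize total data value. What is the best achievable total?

382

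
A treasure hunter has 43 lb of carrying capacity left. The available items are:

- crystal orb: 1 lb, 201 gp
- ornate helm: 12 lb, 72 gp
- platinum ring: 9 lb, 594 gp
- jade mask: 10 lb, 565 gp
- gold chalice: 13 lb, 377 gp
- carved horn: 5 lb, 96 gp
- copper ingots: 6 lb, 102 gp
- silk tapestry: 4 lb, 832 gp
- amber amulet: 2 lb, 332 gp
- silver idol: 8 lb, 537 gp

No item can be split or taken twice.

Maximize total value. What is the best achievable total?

3163

Greedy by ratio would take crystal orb + platinum ring + jade mask + carved horn + silk tapestry + amber amulet + silver idol: 39 lb used, total 3157.
Replace carved horn with copper ingots: the trade gains 6 net, giving 3163 at 40 lb.
Runner-up crystal orb + platinum ring + jade mask + carved horn + silk tapestry + amber amulet + silver idol tops out at 3157.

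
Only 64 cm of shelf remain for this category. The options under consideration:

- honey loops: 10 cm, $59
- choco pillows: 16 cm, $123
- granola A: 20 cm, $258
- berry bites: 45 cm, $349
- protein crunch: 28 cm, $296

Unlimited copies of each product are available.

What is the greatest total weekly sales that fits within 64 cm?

774

Best packing: 3×granola A — 60 cm, 774 total.
Nothing else within 64 cm beats 774.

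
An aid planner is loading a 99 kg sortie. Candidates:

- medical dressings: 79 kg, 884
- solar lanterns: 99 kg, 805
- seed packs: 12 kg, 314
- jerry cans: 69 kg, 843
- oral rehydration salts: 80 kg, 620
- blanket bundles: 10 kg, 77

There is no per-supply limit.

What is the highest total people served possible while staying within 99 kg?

The ratio ordering already packs tightly: 8×seed packs, 96 kg, 2512.
That's the maximum — no swap from here does better than 2512.

2512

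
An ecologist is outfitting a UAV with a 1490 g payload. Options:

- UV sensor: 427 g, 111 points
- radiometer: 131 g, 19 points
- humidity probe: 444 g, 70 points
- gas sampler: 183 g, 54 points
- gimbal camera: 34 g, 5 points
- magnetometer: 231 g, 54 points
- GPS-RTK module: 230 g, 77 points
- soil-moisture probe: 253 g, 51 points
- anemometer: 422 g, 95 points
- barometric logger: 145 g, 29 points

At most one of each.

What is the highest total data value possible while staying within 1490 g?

376

UV sensor + gas sampler + magnetometer + GPS-RTK module + soil-moisture probe + barometric logger uses 1469 of the 1490 g and totals 376.
No other feasible combination exceeds 376.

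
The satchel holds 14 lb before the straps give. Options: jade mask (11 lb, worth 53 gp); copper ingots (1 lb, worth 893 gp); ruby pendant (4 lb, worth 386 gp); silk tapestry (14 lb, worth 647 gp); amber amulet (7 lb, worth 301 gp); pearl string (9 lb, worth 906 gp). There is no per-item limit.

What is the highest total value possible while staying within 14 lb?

Density check — copper ingots 893.00, pearl string 100.67, ruby pendant 96.50, silk tapestry 46.21 are the best per lb.
The ratio ordering already packs tightly: 14×copper ingots, 14 lb, 12502.

12502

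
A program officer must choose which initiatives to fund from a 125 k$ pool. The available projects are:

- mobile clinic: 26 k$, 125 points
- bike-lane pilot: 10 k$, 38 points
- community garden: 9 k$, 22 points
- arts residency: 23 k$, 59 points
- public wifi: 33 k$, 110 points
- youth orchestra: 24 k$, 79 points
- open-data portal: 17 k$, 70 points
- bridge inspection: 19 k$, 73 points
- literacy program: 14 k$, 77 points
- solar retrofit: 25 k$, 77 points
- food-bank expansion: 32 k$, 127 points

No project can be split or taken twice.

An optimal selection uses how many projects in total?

6

Best achievable projected impact is 519.
For example mobile clinic + bike-lane pilot + youth orchestra + bridge inspection + literacy program + food-bank expansion achieves it, using 125 k$.
Every optimal selection uses 6 projects.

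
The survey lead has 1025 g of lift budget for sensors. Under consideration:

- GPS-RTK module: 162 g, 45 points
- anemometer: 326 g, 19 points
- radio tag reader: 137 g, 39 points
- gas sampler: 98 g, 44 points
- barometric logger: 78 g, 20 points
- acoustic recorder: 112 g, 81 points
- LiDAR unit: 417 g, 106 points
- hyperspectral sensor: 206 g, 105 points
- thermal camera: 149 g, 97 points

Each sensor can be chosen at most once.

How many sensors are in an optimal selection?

Best achievable data value is 433.
For example gas sampler + acoustic recorder + LiDAR unit + hyperspectral sensor + thermal camera achieves it, using 982 g.
Any selection reaching 433 contains exactly 5 sensors.

5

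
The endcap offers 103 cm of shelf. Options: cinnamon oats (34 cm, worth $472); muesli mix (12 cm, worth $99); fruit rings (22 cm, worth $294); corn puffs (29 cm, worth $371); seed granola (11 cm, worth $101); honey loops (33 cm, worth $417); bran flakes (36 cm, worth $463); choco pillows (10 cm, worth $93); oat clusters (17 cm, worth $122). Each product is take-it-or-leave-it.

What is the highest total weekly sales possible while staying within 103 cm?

1352

Taking the top-ratio products first gives cinnamon oats + fruit rings + bran flakes + choco pillows for 1322 (102 cm).
The 32 cm tied up in fruit rings and choco pillows is better spent on honey loops — total rises to 1352 (103 cm).
Runner-up cinnamon oats + fruit rings + seed granola + bran flakes tops out at 1330.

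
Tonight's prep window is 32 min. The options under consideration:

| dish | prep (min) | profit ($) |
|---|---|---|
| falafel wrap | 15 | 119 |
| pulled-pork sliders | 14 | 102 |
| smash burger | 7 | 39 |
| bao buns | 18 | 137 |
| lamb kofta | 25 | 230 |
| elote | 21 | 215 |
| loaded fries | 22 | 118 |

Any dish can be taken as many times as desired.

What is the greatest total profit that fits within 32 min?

Ranking by ratio (profit/min): elote 10.24, lamb kofta 9.20, falafel wrap 7.93, bao buns 7.61.
Filling by ratio: smash burger + elote for 254, with 4 min left unused.
Replace elote with lamb kofta: the trade gains 15 net, giving 269 at 32 min.
No other feasible combination exceeds 269.

269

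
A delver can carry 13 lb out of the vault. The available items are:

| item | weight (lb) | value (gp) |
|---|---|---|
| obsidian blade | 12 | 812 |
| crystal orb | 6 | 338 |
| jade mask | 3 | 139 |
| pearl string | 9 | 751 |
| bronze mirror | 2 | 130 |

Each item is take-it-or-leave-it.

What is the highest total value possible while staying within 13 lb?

890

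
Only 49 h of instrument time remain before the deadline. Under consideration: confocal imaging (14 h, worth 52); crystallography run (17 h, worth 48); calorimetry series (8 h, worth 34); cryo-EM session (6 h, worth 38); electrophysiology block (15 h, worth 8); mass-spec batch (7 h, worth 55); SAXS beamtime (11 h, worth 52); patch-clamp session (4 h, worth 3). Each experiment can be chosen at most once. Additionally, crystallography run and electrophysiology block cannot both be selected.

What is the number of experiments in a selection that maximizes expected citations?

The maximum expected citations within 49 h is 231.
For example confocal imaging + calorimetry series + cryo-EM session + mass-spec batch + SAXS beamtime achieves it, using 46 h.
Every optimal selection uses 5 experiments.

5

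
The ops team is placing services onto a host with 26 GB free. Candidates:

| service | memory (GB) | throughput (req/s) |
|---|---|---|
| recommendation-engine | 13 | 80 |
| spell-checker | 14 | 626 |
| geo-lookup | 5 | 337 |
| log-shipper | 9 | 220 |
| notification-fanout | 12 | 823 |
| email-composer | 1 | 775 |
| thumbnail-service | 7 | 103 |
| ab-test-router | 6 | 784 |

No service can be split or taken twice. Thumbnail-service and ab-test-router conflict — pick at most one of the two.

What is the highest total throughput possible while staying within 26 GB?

2719

The ratio ordering already packs tightly: geo-lookup + notification-fanout + email-composer + ab-test-router, 24 GB, 2719.
No other feasible combination exceeds 2719.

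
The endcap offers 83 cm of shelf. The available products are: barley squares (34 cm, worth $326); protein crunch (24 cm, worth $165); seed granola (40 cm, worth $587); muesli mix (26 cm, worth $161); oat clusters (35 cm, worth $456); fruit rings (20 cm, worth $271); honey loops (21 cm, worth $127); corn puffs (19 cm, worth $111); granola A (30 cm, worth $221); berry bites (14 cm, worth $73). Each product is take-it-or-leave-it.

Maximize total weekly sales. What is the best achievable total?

Filling by ratio: seed granola + fruit rings + honey loops for 985, with 2 cm left unused.
The 41 cm tied up in fruit rings and honey loops is better spent on oat clusters — total rises to 1043 (75 cm).
The closest alternative, seed granola + fruit rings + honey loops, reaches only 985.

1043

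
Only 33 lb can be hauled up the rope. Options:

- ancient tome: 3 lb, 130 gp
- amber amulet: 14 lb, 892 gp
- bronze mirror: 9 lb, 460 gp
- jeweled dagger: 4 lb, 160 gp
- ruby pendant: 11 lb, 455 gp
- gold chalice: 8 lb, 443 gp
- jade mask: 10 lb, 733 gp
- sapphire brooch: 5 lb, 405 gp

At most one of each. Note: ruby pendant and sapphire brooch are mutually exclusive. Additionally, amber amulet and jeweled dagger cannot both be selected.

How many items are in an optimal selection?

4

The maximum value within 33 lb is 2160.
For example ancient tome + amber amulet + jade mask + sapphire brooch achieves it, using 32 lb.
Any selection reaching 2160 contains exactly 4 items.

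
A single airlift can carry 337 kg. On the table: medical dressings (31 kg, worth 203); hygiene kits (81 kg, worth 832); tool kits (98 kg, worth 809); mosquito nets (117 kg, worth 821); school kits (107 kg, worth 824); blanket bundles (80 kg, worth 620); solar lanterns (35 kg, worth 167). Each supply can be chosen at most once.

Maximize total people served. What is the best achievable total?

2680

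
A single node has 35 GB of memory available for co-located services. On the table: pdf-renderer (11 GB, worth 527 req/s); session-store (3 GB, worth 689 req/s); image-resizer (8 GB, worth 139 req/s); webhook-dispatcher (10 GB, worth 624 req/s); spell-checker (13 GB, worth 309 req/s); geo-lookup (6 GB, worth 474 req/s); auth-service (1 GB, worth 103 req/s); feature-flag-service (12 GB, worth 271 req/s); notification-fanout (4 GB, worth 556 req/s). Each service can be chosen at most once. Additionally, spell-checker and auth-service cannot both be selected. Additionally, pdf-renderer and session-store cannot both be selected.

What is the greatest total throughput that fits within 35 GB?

2614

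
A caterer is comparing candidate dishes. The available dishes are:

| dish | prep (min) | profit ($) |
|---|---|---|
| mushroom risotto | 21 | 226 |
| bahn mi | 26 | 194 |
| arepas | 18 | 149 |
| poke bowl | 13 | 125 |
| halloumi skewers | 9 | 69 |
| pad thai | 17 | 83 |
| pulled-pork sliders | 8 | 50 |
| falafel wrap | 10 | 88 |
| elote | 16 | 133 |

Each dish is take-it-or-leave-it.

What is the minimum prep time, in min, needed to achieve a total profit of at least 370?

39

Need the lightest bundle worth ≥ 370.
mushroom risotto + arepas reaches 375 using 39 min.
Any bundle with less than 39 min falls short of 370.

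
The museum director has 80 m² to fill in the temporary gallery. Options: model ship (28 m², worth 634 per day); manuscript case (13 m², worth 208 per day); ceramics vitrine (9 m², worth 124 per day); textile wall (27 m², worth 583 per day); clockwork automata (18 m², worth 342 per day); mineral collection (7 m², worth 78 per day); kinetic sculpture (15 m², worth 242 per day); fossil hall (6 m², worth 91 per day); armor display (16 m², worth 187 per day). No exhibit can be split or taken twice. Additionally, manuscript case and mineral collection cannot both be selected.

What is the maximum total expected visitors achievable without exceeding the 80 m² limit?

1650

The ratio ordering already packs tightly: model ship + textile wall + clockwork automata + fossil hall, 79 m², 1650.
The spare 1 m² is too small for any remaining exhibit, and no feasible exchange beats 1650.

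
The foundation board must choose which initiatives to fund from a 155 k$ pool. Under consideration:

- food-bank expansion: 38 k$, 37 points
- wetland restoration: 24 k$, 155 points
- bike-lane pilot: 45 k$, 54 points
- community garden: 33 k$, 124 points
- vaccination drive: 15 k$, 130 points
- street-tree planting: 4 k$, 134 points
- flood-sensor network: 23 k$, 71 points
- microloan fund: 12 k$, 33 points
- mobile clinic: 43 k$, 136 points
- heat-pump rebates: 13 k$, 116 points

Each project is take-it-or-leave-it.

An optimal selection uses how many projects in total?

7

Best achievable projected impact is 866.
wetland restoration + community garden + vaccination drive + street-tree planting + flood-sensor network + mobile clinic + heat-pump rebates hits 866 at 155 k$.
Every optimal selection uses 7 projects.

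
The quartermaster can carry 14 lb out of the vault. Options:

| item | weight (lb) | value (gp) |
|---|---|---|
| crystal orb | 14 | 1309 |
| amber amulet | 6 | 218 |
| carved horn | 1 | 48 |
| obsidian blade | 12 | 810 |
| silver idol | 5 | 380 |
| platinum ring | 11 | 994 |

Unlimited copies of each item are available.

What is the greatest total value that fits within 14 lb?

The ratio ordering already packs tightly: crystal orb, 14 lb, 1309.

1309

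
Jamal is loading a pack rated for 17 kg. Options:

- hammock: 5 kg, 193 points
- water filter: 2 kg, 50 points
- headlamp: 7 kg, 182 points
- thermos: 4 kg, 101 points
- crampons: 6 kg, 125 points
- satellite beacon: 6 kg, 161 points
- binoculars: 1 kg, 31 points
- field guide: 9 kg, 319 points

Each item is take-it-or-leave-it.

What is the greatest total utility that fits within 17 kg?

593

Ranking by ratio (utility/kg): hammock 38.60, field guide 35.44, binoculars 31.00.
Hammock + water filter + binoculars + field guide uses 17 of the 17 kg and totals 593.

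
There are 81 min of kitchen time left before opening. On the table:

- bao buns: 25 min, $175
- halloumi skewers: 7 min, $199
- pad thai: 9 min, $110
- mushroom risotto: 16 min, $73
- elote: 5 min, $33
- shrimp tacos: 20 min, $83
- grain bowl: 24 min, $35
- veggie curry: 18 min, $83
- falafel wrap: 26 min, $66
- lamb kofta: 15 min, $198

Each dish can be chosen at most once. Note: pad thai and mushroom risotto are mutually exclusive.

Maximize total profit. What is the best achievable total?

Density check — halloumi skewers 28.43, lamb kofta 13.20, pad thai 12.22 are the best per min.
Taking bao buns + halloumi skewers + pad thai + elote + shrimp tacos + lamb kofta: 81 min used, 798 in profit.
No other feasible combination exceeds 798.

798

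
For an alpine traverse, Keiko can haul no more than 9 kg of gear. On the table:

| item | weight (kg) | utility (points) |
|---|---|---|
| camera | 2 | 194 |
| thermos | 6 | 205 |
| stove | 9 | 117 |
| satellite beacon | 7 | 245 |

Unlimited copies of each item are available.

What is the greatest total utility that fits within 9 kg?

776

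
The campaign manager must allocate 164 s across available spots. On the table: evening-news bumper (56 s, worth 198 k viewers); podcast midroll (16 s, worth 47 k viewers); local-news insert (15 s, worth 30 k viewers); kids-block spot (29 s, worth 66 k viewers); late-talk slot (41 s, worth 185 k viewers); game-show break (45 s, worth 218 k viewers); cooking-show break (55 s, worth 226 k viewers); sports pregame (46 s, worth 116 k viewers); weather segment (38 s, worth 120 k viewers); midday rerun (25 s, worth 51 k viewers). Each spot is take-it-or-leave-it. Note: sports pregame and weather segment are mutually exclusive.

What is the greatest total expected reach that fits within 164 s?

676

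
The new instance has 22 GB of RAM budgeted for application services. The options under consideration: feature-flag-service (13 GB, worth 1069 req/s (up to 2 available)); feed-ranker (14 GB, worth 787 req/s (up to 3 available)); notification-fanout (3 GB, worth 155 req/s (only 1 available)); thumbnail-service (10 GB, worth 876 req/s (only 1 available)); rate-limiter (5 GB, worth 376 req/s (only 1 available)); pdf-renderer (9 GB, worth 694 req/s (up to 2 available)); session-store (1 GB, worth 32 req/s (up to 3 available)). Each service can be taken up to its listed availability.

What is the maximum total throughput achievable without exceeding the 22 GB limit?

Greedy by ratio would take notification-fanout + thumbnail-service + pdf-renderer: 22 GB used, total 1725.
Dropping notification-fanout and thumbnail-service frees 13 GB; slotting in feature-flag-service (13 GB) lifts the total to 1763 at 22 GB.
That's the maximum — no swap from here does better than 1763.

1763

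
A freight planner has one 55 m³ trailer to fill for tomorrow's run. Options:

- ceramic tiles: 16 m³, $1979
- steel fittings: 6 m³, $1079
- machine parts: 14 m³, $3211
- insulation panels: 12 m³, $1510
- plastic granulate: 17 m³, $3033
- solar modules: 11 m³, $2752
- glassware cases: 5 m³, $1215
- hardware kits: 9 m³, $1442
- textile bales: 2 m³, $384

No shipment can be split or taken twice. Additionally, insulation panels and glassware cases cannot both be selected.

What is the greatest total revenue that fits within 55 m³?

Best packing: steel fittings + machine parts + plastic granulate + solar modules + glassware cases + textile bales — 55 m³, 11674 total.
An exhaustive check of the 512 subsets confirms 11674.

11674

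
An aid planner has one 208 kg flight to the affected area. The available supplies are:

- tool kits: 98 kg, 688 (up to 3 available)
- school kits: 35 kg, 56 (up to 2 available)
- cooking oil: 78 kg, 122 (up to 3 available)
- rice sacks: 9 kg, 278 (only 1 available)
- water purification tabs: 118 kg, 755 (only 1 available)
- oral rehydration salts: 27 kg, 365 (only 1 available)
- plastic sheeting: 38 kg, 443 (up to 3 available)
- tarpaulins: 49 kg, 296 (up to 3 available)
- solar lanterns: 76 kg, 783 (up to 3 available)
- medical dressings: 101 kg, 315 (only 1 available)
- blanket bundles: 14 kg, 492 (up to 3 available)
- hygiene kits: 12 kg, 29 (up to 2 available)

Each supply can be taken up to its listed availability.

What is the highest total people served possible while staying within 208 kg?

3477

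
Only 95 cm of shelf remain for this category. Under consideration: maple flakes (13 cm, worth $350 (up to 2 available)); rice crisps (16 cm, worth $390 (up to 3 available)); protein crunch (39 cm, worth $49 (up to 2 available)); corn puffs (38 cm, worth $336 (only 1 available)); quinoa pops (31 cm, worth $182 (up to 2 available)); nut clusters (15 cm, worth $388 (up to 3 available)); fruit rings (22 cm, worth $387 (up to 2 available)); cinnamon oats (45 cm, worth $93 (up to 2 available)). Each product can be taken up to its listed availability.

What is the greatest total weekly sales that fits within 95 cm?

2334

Ranking by ratio (weekly sales/cm): maple flakes 26.92, nut clusters 25.87, rice crisps 24.38, fruit rings 17.59.
The ratio heuristic lands on 2×maple flakes + rice crisps + 3×nut clusters (2254) but leaves 8 cm idle.
Dropping 2×maple flakes frees 26 cm; slotting in 2×rice crisps (32 cm) lifts the total to 2334 at 93 cm.
Nothing else within 95 cm beats 2334.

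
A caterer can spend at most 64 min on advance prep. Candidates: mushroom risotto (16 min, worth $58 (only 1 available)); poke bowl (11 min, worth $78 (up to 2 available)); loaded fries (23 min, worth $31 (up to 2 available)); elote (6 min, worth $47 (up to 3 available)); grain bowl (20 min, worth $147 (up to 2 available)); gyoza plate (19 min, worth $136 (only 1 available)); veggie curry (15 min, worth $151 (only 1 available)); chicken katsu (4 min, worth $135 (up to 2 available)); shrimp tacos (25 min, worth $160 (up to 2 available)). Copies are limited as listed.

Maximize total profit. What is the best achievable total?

718

The ratio heuristic lands on 3×elote + grain bowl + veggie curry + 2×chicken katsu (709) but leaves 3 min idle.
The 20 min tied up in grain bowl is better spent on 2×poke bowl — total rises to 718 (63 min).
That's the maximum — no swap from here does better than 718.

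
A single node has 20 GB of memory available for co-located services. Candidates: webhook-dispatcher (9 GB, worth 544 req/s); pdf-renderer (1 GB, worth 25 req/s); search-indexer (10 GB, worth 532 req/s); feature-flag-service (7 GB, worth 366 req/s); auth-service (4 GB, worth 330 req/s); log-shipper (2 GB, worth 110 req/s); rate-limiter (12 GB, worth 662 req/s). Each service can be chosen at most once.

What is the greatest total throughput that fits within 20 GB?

1240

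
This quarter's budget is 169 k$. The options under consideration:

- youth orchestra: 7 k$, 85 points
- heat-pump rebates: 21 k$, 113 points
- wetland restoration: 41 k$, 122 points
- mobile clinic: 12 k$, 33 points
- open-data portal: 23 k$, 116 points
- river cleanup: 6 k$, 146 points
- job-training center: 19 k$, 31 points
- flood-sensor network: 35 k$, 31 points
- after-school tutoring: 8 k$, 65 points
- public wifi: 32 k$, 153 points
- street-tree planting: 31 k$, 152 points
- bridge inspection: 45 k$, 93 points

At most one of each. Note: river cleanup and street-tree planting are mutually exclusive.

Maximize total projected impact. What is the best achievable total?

864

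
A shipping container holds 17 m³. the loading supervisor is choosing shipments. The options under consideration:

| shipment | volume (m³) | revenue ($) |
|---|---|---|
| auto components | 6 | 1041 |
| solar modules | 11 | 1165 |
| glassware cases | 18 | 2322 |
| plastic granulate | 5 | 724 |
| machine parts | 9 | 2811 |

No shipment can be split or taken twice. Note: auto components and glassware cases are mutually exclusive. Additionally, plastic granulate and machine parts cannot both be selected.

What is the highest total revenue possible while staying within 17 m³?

Auto components + machine parts uses 15 of the 17 m³ and totals 3852.

3852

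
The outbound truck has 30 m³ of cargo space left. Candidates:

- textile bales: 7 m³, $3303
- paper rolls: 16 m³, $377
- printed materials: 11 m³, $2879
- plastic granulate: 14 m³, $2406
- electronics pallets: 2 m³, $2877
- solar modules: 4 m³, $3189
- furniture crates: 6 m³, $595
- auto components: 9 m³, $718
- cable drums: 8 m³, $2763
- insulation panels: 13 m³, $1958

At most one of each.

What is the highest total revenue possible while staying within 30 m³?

Filling by ratio: textile bales + electronics pallets + solar modules + furniture crates + cable drums for 12727, with 3 m³ left unused.
Replace furniture crates with auto components: the trade gains 123 net, giving 12850 at 30 m³.

12850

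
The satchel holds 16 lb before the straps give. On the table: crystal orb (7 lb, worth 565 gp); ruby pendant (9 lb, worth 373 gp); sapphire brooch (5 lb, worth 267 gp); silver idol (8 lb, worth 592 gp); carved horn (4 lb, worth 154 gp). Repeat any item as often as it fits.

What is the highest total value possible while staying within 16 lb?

Ranking by ratio (value/lb): crystal orb 80.71, silver idol 74.00, sapphire brooch 53.40, ruby pendant 41.44.
Greedy by ratio would take 2×crystal orb: 14 lb used, total 1130.
The 14 lb tied up in 2×crystal orb is better spent on 2×silver idol — total rises to 1184 (16 lb).
Nothing else within 16 lb beats 1184.

1184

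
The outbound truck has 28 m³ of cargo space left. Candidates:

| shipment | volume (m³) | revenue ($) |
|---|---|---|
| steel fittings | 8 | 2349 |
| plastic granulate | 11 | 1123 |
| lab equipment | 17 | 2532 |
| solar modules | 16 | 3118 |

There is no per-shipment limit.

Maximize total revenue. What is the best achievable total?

Density check — steel fittings 293.62, solar modules 194.88, lab equipment 148.94 are the best per m³.
Taking 3×steel fittings: 24 m³ used, 7047 in revenue.
Every other selection either busts 28 m³ or fails to beat 7047.

7047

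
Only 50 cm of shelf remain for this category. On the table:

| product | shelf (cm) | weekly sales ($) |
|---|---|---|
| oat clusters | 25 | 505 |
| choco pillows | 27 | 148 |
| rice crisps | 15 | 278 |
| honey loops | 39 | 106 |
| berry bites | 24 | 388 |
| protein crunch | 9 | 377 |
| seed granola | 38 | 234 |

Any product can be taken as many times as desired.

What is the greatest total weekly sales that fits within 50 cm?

1885

Taking 5×protein crunch: 45 cm used, 1885 in weekly sales.
The spare 5 cm is too small for any remaining product, and no exchange beats 1885.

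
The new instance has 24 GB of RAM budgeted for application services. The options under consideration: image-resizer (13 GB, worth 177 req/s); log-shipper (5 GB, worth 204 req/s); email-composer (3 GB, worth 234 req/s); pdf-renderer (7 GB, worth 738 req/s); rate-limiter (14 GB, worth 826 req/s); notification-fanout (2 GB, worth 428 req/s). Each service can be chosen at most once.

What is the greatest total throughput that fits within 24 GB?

Filling by ratio: log-shipper + email-composer + pdf-renderer + notification-fanout for 1604, with 7 GB left unused.
The 8 GB tied up in log-shipper and email-composer is better spent on rate-limiter — total rises to 1992 (23 GB).
Nothing else within 24 GB beats 1992.

1992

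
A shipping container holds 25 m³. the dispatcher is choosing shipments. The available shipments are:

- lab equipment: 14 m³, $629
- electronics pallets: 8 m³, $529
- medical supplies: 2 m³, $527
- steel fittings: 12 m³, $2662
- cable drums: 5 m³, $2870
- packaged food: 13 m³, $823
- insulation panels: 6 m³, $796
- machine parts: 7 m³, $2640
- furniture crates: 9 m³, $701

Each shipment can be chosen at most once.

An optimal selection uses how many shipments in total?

3

Best achievable revenue is 8172.
steel fittings + cable drums + machine parts hits 8172 at 24 m³.
Any selection reaching 8172 contains exactly 3 shipments.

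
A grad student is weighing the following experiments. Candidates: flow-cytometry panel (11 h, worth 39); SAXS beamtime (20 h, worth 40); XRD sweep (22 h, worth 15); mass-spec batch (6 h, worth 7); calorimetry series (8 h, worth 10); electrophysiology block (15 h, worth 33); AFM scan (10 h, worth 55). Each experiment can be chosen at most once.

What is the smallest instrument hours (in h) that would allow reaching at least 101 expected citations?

27

Need the lightest bundle worth ≥ 101.
flow-cytometry panel + mass-spec batch + AFM scan: 101 expected citations at 27 h.
Below 27 h the best achievable stays under 101.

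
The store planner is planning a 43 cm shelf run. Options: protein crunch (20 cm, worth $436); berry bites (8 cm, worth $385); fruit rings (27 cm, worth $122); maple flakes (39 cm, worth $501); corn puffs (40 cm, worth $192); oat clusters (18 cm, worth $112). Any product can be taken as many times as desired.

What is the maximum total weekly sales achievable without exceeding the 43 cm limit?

5×berry bites uses 40 of the 43 cm and totals 1925.
Every other selection either busts 43 cm or fails to beat 1925.

1925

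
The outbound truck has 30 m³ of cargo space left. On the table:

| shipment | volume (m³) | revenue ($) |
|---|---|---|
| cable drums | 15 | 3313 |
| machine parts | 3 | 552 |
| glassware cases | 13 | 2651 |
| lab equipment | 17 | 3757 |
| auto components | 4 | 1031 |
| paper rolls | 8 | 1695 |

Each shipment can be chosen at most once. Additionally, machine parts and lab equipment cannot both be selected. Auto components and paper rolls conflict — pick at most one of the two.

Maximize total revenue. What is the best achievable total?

6408

Taking glassware cases + lab equipment: 30 m³ used, 6408 in revenue.
The closest alternative, cable drums + glassware cases, reaches only 5964.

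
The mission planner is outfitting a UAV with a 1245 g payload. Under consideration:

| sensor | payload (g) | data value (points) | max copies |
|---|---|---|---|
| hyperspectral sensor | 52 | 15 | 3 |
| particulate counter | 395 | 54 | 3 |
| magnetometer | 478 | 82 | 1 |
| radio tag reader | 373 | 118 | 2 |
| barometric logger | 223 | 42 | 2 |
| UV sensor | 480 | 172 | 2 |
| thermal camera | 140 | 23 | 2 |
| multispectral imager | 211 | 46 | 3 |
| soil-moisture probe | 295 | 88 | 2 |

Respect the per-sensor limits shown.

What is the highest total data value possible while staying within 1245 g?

Filling by ratio: 3×hyperspectral sensor + 2×UV sensor for 389, with 129 g left unused.
Replace 3×hyperspectral sensor and UV sensor with 2×radio tag reader: the trade gains 19 net, giving 408 at 1226 g.

408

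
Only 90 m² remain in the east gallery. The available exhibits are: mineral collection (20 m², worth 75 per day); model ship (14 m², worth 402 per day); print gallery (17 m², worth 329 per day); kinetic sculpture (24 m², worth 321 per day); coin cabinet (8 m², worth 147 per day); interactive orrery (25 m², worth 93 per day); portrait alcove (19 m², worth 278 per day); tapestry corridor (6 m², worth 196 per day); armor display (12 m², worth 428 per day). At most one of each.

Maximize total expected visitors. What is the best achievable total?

Taking the top-ratio exhibits first gives model ship + print gallery + coin cabinet + portrait alcove + tapestry corridor + armor display for 1780 (76 m²).
Dropping portrait alcove frees 19 m²; slotting in kinetic sculpture (24 m²) lifts the total to 1823 at 81 m².
That's the maximum — no swap from here does better than 1823.

1823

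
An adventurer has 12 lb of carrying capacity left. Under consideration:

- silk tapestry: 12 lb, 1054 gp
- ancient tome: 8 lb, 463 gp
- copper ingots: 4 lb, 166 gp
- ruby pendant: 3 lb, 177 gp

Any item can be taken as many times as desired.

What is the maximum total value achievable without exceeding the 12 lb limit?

1054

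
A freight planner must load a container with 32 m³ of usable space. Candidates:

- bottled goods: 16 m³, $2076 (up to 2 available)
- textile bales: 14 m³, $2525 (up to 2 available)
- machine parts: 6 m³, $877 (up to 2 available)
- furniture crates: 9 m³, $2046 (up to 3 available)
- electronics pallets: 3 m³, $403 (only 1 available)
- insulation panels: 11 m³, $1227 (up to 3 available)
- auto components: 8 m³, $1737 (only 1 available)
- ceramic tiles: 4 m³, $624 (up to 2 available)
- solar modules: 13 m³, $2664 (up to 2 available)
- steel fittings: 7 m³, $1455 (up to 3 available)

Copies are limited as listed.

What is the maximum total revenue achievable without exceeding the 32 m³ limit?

Ranking by ratio (revenue/m³): furniture crates 227.33, auto components 217.12, steel fittings 207.86, solar modules 204.92.
Filling by ratio: 3×furniture crates + ceramic tiles for 6762, with 1 m³ left unused.
Replace furniture crates and ceramic tiles with 2×steel fittings: the trade gains 240 net, giving 7002 at 32 m³.

7002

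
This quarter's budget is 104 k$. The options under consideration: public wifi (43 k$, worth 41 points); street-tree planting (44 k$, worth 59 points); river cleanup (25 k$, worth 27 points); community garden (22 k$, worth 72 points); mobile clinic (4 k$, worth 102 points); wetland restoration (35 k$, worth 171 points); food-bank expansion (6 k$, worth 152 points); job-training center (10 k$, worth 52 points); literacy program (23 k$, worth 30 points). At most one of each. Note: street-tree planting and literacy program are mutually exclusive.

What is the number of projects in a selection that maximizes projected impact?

6

The maximum projected impact within 104 k$ is 579.
community garden + mobile clinic + wetland restoration + food-bank expansion + job-training center + literacy program hits 579 at 100 k$.
Every optimal selection uses 6 projects.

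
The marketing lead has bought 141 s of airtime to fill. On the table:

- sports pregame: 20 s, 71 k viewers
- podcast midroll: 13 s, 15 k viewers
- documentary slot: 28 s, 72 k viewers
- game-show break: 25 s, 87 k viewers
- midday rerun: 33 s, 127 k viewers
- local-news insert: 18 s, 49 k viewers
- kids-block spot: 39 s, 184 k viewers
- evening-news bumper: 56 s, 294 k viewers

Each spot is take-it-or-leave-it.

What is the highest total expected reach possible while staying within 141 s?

Greedy by ratio would take podcast midroll + midday rerun + kids-block spot + evening-news bumper: 141 s used, total 620.
Replace podcast midroll and midday rerun with sports pregame + game-show break: the trade gains 16 net, giving 636 at 140 s.
The closest alternative, podcast midroll + midday rerun + kids-block spot + evening-news bumper, reaches only 620.

636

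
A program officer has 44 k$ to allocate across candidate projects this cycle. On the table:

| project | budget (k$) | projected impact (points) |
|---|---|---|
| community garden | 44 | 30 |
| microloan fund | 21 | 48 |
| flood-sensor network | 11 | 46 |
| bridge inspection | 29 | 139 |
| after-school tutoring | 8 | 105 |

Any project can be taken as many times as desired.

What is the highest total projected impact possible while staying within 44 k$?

525

By projected impact per k$: after-school tutoring 13.12, bridge inspection 4.79, flood-sensor network 4.18 lead.
Best packing: 5×after-school tutoring — 40 k$, 525 total.
No other feasible combination exceeds 525.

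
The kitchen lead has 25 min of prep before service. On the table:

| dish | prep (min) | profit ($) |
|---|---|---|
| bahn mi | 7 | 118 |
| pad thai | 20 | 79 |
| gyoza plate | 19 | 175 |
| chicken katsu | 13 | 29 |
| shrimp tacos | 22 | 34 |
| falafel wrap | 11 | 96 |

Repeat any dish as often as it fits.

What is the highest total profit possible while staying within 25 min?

Taking 3×bahn mi: 21 min used, 354 in profit.
No other feasible combination exceeds 354.

354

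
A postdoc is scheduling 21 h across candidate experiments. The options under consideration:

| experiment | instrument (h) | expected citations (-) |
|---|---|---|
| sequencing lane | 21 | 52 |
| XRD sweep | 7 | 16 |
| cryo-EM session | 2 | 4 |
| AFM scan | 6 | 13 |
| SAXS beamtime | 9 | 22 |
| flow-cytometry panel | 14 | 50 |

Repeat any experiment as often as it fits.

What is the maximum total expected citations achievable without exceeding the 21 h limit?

66

The ratio ordering already packs tightly: XRD sweep + flow-cytometry panel, 21 h, 66.
No other feasible combination exceeds 66.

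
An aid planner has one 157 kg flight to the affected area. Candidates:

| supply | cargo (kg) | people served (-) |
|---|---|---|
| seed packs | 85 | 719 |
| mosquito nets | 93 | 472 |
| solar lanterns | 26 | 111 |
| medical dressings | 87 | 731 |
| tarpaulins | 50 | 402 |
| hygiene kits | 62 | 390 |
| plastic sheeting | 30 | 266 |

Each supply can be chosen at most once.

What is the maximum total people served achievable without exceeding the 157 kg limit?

1133

A density-first pass picks seed packs + solar lanterns + plastic sheeting — 1096 at 141 kg.
Using the slack differently, medical dressings + tarpaulins comes to 1133 at 137 kg.
Next best is seed packs + tarpaulins at 1121 (135 kg) — short by 12.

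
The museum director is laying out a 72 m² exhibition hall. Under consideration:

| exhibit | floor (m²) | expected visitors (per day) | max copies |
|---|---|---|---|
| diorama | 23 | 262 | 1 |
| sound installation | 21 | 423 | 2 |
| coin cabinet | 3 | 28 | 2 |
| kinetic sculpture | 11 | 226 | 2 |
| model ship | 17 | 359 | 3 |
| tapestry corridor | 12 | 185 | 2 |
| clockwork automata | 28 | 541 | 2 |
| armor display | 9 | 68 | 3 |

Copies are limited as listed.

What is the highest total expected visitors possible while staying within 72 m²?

Ranking by ratio (expected visitors/m²): model ship 21.12, kinetic sculpture 20.55, sound installation 20.14.
Filling by ratio: 2×coin cabinet + kinetic sculpture + 3×model ship for 1359, with 4 m² left unused.
Dropping 2×coin cabinet and kinetic sculpture frees 17 m²; slotting in sound installation (21 m²) lifts the total to 1500 at 72 m².
That's the maximum — no swap from here does better than 1500.

1500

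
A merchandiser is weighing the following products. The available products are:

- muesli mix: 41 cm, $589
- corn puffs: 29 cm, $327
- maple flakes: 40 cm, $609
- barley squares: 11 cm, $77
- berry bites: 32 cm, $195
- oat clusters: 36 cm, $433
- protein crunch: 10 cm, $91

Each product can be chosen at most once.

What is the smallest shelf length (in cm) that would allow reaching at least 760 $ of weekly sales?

61

Need the lightest bundle worth ≥ 760.
maple flakes + barley squares + protein crunch reaches 777 using 61 cm.
Any bundle with less than 61 cm falls short of 760.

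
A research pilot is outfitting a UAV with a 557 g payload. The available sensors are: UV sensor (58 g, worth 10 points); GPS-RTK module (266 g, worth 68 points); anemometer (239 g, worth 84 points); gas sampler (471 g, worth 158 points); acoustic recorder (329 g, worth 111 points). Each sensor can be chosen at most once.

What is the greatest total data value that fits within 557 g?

168

Greedy by ratio would take GPS-RTK module + anemometer: 505 g used, total 152.
Dropping GPS-RTK module and anemometer frees 505 g; slotting in UV sensor + gas sampler (529 g) lifts the total to 168 at 529 g.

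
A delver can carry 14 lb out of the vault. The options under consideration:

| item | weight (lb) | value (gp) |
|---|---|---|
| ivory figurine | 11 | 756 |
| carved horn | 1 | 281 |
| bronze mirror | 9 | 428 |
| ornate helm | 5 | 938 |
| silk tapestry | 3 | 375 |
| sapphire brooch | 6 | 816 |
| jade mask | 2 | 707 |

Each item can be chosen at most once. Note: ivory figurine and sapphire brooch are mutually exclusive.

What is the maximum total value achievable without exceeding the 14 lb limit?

The ratio ordering already packs tightly: carved horn + ornate helm + sapphire brooch + jade mask, 14 lb, 2742.
Next best is ornate helm + sapphire brooch + jade mask at 2461 (13 lb) — short by 281.

2742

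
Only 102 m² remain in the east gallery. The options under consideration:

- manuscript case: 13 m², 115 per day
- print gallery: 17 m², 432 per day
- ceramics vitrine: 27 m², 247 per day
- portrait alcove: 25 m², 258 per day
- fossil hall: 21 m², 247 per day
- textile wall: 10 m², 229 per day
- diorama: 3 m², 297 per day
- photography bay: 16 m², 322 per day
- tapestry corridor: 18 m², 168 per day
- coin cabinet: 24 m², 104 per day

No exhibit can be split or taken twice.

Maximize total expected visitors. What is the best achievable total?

1821

Greedy by ratio would take print gallery + portrait alcove + fossil hall + textile wall + diorama + photography bay: 92 m² used, total 1785.
The 21 m² tied up in fossil hall is better spent on manuscript case + tapestry corridor — total rises to 1821 (102 m²).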